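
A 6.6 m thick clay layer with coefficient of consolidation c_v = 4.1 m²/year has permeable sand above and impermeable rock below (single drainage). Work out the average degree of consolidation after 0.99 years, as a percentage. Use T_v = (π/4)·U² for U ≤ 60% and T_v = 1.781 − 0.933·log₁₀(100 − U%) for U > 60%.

Drainage path length: H_d = H = 6.6 m (single drainage).
T_v = c_v·t/H_d² = 4.1×0.99/6.6² = 0.093182.
T_v = 0.093182 corresponds to the U ≤ 60% branch:
U = √(4T_v/π) = 0.3444

U ≈ 34.4 %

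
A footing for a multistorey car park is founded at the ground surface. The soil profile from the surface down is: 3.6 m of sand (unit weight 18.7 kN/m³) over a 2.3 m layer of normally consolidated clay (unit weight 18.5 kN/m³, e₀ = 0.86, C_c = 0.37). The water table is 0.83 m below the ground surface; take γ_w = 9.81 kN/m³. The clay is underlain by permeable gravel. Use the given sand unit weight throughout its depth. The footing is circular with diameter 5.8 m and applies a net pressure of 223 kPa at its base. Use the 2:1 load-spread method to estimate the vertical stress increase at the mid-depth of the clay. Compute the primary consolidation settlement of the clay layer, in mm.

Mid-depth of clay below the ground surface: z = 3.6 + 2.3/2 = 4.75 m.
Total vertical stress at mid-clay: σ_v = 18.7×3.6 + 18.5×1.15 = 88.595 kPa.
Pore pressure: u = 9.81×(4.75 − 0.83) = 38.455 kPa.
Initial effective stress: σ'_0 = σ_v − u = 88.595 − 38.455 = 50.14 kPa.
Stress increase at mid-clay by the 2:1 spreading method:
Δσ ≈ qD²/(D+z)² = 223×5.8²/(5.8+4.75)² = 67.399 kPa
Final effective stress: σ'_f = σ'_0 + Δσ = 50.14 + 67.399 = 117.54 kPa.
Normally consolidated clay, so the full stress increment lies on the virgin compression line:
S_c = C_c·H/(1+e₀)·log₁₀(σ'_f/σ'_0) = 0.37×2.3/(1+0.86)×log₁₀(117.54/50.14)
    = 0.45753 × 0.37 = 0.1693 m

S_c ≈ 169 mm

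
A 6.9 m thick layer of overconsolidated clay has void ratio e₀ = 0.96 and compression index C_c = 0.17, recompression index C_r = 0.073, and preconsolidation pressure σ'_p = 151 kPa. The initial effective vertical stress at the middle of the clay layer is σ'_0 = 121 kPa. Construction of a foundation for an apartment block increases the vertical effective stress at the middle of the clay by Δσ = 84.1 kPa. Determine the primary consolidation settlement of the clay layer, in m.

Final effective stress: σ'_f = 121 + 84.1 = 205.1 kPa.
σ'_f = 205.1 > σ'_p = 151 kPa, so the stress path crosses the preconsolidation pressure — recompression up to σ'_p, then virgin compression beyond:
S_c = H/(1+e₀)·[C_r·log₁₀(σ'_p/σ'_0) + C_c·log₁₀(σ'_f/σ'_p)]
    = 6.9/1.96 × [0.073×log₁₀(151/121) + 0.17×log₁₀(205.1/151)]
    = 3.5204 × [0.007022 + 0.022608] = 0.1043 m

S_c ≈ 0.104 m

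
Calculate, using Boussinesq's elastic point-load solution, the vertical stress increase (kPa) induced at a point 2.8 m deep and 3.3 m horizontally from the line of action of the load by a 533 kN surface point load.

Δσ_z ≈ 3.68 kPa

Boussinesq vertical stress below a point load on an elastic half-space:
Δσ_z = 3P/(2πz²) · [1 + (r/z)²]^(−5/2)
r/z = 3.3/2.8 = 1.1786; [1+(r/z)²]^(−5/2) = 0.11336.
Δσ_z = 3×533/(2π×2.8²) × 0.11336 = 32.46 × 0.11336 = 3.68 kPa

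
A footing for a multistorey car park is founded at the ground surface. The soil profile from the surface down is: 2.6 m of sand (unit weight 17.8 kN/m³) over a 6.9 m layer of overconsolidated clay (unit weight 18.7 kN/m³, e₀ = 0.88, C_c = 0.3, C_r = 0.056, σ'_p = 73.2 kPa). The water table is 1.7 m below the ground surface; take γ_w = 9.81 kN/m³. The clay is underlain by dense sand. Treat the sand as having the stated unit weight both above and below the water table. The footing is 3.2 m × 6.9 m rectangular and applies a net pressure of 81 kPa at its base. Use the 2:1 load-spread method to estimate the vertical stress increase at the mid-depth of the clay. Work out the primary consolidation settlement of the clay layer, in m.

Mid-depth of clay below the ground surface: z = 2.6 + 6.9/2 = 6.05 m.
Total vertical stress at mid-clay: σ_v = 17.8×2.6 + 18.7×3.45 = 110.8 kPa.
Pore pressure: u = 9.81×(6.05 − 1.7) = 42.673 kPa.
Initial effective stress: σ'_0 = σ_v − u = 110.8 − 42.673 = 68.127 kPa.
Stress increase at mid-clay by the 2:1 spreading method:
Δσ = qBL/((B+z)(L+z)) = 81×3.2×6.9/((3.2+6.05)(6.9+6.05)) = 14.93 kPa
Final effective stress: σ'_f = 68.127 + 14.93 = 83.057 kPa.
σ'_f = 83.057 > σ'_p = 73.2 kPa, so the stress path crosses the preconsolidation pressure — recompression up to σ'_p, then virgin compression beyond:
S_c = H/(1+e₀)·[C_r·log₁₀(σ'_p/σ'_0) + C_c·log₁₀(σ'_f/σ'_p)]
    = 6.9/1.88 × [0.056×log₁₀(73.2/68.127) + 0.3×log₁₀(83.057/73.2)]
    = 3.6702 × [0.0017467 + 0.01646] = 0.06682 m

S_c ≈ 0.0668 m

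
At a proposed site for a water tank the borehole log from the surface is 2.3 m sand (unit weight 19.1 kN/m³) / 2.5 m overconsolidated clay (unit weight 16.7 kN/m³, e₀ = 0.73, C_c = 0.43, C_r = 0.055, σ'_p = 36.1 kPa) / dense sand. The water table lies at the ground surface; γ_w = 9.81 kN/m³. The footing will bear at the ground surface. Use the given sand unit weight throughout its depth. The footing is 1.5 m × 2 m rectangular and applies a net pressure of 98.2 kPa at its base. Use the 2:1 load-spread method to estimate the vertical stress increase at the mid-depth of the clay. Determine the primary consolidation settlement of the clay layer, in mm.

Mid-depth of clay below the ground surface: z = 2.3 + 2.5/2 = 3.55 m.
Total vertical stress at mid-clay: σ_v = 19.1×2.3 + 16.7×1.25 = 64.805 kPa.
Pore pressure: u = 9.81×(3.55 − 0) = 34.825 kPa.
Initial effective stress: σ'_0 = σ_v − u = 64.805 − 34.825 = 29.98 kPa.
Stress increase at mid-clay by the 2:1 spreading method:
Δσ = qBL/((B+z)(L+z)) = 98.2×1.5×2/((1.5+3.55)(2+3.55)) = 10.511 kPa
Final effective stress: σ'_f = 29.98 + 10.511 = 40.491 kPa.
σ'_f = 40.491 > σ'_p = 36.1 kPa, so the stress path crosses the preconsolidation pressure — recompression up to σ'_p, then virgin compression beyond:
S_c = H/(1+e₀)·[C_r·log₁₀(σ'_p/σ'_0) + C_c·log₁₀(σ'_f/σ'_p)]
    = 2.5/1.73 × [0.055×log₁₀(36.1/29.98) + 0.43×log₁₀(40.491/36.1)]
    = 1.4451 × [0.0044372 + 0.021436] = 0.03739 m

S_c ≈ 37.4 mm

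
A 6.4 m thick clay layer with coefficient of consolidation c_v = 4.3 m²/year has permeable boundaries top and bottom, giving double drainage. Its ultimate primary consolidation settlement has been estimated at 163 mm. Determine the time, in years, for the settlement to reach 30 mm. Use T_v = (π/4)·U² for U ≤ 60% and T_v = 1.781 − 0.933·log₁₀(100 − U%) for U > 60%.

t ≈ 0.0634 years

Drainage path length: H_d = H/2 = 3.2 m (double drainage).
U = S(t)/S_ult = 30/163 = 0.184.
U ≤ 60%: T_v = (π/4)·U² = (π/4)×0.18405² = 0.026605.
t = T_v·H_d²/c_v = 0.026605×3.2²/4.3 = 0.06336 years.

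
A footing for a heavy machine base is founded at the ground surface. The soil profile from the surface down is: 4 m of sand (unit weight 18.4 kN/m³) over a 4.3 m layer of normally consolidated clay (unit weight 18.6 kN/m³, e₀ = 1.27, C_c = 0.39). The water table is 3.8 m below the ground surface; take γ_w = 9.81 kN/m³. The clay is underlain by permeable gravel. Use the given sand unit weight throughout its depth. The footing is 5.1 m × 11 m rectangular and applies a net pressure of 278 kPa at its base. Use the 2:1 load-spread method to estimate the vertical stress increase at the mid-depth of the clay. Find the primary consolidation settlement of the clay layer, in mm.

S_c ≈ 205 mm

Mid-depth of clay below the ground surface: z = 4 + 4.3/2 = 6.15 m.
Total vertical stress at mid-clay: σ_v = 18.4×4 + 18.6×2.15 = 113.59 kPa.
Pore pressure: u = 9.81×(6.15 − 3.8) = 23.054 kPa.
Initial effective stress: σ'_0 = σ_v − u = 113.59 − 23.054 = 90.536 kPa.
Stress increase at mid-clay by the 2:1 spreading method:
Δσ = qBL/((B+z)(L+z)) = 278×5.1×11/((5.1+6.15)(11+6.15)) = 80.833 kPa
Final effective stress: σ'_f = σ'_0 + Δσ = 90.536 + 80.833 = 171.37 kPa.
Normally consolidated clay, so the full stress increment lies on the virgin compression line:
S_c = C_c·H/(1+e₀)·log₁₀(σ'_f/σ'_0) = 0.39×4.3/(1+1.27)×log₁₀(171.37/90.536)
    = 0.73877 × 0.27711 = 0.2047 m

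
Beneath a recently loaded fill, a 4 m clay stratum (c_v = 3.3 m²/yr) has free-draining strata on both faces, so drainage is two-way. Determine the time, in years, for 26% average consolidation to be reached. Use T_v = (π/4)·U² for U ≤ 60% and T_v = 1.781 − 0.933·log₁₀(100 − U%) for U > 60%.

t ≈ 0.0644 years

Drainage path length: H_d = H/2 = 2 m (double drainage).
U ≤ 60%: T_v = (π/4)·U² = (π/4)×0.26² = 0.053093.
t = T_v·H_d²/c_v = 0.053093×2²/3.3 = 0.06436 years.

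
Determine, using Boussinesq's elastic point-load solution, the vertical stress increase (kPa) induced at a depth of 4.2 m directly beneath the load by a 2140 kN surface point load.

Δσ_z ≈ 57.9 kPa

Boussinesq vertical stress below a point load on an elastic half-space:
Δσ_z = 3P/(2πz²) · [1 + (r/z)²]^(−5/2)
r/z = 0/4.2 = 0; [1+(r/z)²]^(−5/2) = 1.
Δσ_z = 3×2140/(2π×4.2²) × 1 = 57.924 × 1 = 57.92 kPa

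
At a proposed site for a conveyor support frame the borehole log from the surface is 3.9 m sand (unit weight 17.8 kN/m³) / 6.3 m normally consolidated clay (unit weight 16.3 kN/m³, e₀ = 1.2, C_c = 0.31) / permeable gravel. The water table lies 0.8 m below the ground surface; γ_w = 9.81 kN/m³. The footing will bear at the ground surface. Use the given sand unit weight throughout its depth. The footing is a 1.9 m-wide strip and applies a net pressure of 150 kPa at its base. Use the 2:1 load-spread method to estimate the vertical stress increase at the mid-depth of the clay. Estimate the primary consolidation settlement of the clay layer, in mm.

Mid-depth of clay below the ground surface: z = 3.9 + 6.3/2 = 7.05 m.
Total vertical stress at mid-clay: σ_v = 17.8×3.9 + 16.3×3.15 = 120.77 kPa.
Pore pressure: u = 9.81×(7.05 − 0.8) = 61.312 kPa.
Initial effective stress: σ'_0 = σ_v − u = 120.77 − 61.312 = 59.458 kPa.
Stress increase at mid-clay by the 2:1 spreading method:
Δσ = qB/(B+z) = 150×1.9/(1.9+7.05) = 31.844 kPa
Final effective stress: σ'_f = σ'_0 + Δσ = 59.458 + 31.844 = 91.302 kPa.
Normally consolidated clay, so the full stress increment lies on the virgin compression line:
S_c = C_c·H/(1+e₀)·log₁₀(σ'_f/σ'_0) = 0.31×6.3/(1+1.2)×log₁₀(91.302/59.458)
    = 0.88773 × 0.18627 = 0.1654 m

S_c ≈ 165 mm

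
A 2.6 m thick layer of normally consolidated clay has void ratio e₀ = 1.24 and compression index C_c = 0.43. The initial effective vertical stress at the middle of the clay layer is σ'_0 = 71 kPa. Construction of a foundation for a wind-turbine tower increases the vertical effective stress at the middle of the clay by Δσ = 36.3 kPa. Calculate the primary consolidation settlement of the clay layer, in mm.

Final effective stress: σ'_f = σ'_0 + Δσ = 71 + 36.3 = 107.3 kPa.
Normally consolidated clay, so the full stress increment lies on the virgin compression line:
S_c = C_c·H/(1+e₀)·log₁₀(σ'_f/σ'_0) = 0.43×2.6/(1+1.24)×log₁₀(107.3/71)
    = 0.49911 × 0.17934 = 0.08951 m

S_c ≈ 89.5 mm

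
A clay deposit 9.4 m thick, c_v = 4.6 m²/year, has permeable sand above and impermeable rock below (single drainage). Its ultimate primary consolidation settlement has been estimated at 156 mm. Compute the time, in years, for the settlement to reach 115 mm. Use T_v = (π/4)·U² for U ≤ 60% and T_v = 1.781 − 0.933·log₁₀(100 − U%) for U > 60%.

Drainage path length: H_d = H = 9.4 m (single drainage).
U = S(t)/S_ult = 115/156 = 0.7372.
U > 60%: T_v = 1.781 − 0.933·log₁₀(100 − 73.718) = 0.45646.
t = T_v·H_d²/c_v = 0.45646×9.4²/4.6 = 8.768 years.

t ≈ 8.77 years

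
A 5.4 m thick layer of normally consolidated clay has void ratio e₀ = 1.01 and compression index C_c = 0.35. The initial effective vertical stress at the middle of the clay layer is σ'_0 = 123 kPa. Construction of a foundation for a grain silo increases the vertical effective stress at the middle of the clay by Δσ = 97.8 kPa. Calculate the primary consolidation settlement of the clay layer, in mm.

S_c ≈ 239 mm

Final effective stress: σ'_f = σ'_0 + Δσ = 123 + 97.8 = 220.8 kPa.
Normally consolidated clay, so the full stress increment lies on the virgin compression line:
S_c = C_c·H/(1+e₀)·log₁₀(σ'_f/σ'_0) = 0.35×5.4/(1+1.01)×log₁₀(220.8/123)
    = 0.9403 × 0.25409 = 0.2389 m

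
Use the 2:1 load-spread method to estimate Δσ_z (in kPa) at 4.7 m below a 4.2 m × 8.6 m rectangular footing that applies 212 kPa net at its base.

Δσ_z ≈ 64.7 kPa

By the 2:1 method the load spreads at 1 horizontal : 2 vertical, so at depth z the loaded area has grown by z in each plan dimension:
Δσ = qBL/((B+z)(L+z)) = 212×4.2×8.6/((4.2+4.7)(8.6+4.7)) = 64.691 kPa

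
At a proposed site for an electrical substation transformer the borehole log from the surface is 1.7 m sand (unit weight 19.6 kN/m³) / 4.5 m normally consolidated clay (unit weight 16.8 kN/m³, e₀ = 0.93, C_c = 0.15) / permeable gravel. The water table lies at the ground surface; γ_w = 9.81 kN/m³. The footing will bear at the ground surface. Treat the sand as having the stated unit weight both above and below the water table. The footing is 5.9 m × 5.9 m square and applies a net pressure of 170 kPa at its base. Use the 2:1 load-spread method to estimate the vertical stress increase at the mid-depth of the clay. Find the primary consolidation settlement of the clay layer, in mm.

Mid-depth of clay below the ground surface: z = 1.7 + 4.5/2 = 3.95 m.
Total vertical stress at mid-clay: σ_v = 19.6×1.7 + 16.8×2.25 = 71.12 kPa.
Pore pressure: u = 9.81×(3.95 − 0) = 38.75 kPa.
Initial effective stress: σ'_0 = σ_v − u = 71.12 − 38.75 = 32.37 kPa.
Stress increase at mid-clay by the 2:1 spreading method:
Δσ = qBL/((B+z)(L+z)) = 170×5.9×5.9/((5.9+3.95)(5.9+3.95)) = 60.993 kPa
Final effective stress: σ'_f = σ'_0 + Δσ = 32.37 + 60.993 = 93.363 kPa.
Normally consolidated clay, so the full stress increment lies on the virgin compression line:
S_c = C_c·H/(1+e₀)·log₁₀(σ'_f/σ'_0) = 0.15×4.5/(1+0.93)×log₁₀(93.363/32.37)
    = 0.34974 × 0.46003 = 0.1609 m

S_c ≈ 161 mm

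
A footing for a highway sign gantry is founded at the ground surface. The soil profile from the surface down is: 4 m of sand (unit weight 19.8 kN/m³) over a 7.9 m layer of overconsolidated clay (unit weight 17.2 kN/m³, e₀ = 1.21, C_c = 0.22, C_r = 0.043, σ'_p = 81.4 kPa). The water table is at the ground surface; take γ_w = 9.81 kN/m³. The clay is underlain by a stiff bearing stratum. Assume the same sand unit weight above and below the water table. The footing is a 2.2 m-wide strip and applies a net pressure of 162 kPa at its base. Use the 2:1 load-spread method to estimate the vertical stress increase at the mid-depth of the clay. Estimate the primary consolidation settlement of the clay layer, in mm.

Mid-depth of clay below the ground surface: z = 4 + 7.9/2 = 7.95 m.
Total vertical stress at mid-clay: σ_v = 19.8×4 + 17.2×3.95 = 147.14 kPa.
Pore pressure: u = 9.81×(7.95 − 0) = 77.99 kPa.
Initial effective stress: σ'_0 = σ_v − u = 147.14 − 77.99 = 69.15 kPa.
Stress increase at mid-clay by the 2:1 spreading method:
Δσ = qB/(B+z) = 162×2.2/(2.2+7.95) = 35.113 kPa
Final effective stress: σ'_f = 69.15 + 35.113 = 104.26 kPa.
σ'_f = 104.26 > σ'_p = 81.4 kPa, so the stress path crosses the preconsolidation pressure — recompression up to σ'_p, then virgin compression beyond:
S_c = H/(1+e₀)·[C_r·log₁₀(σ'_p/σ'_0) + C_c·log₁₀(σ'_f/σ'_p)]
    = 7.9/2.21 × [0.043×log₁₀(81.4/69.15) + 0.22×log₁₀(104.26/81.4)]
    = 3.5747 × [0.0030458 + 0.023649] = 0.09543 m

S_c ≈ 95.4 mm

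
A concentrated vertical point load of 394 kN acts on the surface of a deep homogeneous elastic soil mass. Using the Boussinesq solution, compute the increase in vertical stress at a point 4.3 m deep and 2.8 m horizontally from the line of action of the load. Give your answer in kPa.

Δσ_z ≈ 4.2 kPa

Boussinesq vertical stress below a point load on an elastic half-space:
Δσ_z = 3P/(2πz²) · [1 + (r/z)²]^(−5/2)
r/z = 2.8/4.3 = 0.65116; [1+(r/z)²]^(−5/2) = 0.41325.
Δσ_z = 3×394/(2π×4.3²) × 0.41325 = 10.174 × 0.41325 = 4.204 kPa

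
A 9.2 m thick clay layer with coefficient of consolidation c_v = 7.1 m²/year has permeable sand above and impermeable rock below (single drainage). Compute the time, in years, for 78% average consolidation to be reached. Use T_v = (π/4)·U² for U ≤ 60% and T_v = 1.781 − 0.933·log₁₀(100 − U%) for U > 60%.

t ≈ 6.3 years

Drainage path length: H_d = H = 9.2 m (single drainage).
U > 60%: T_v = 1.781 − 0.933·log₁₀(100 − 78) = 0.52852.
t = T_v·H_d²/c_v = 0.52852×9.2²/7.1 = 6.301 years.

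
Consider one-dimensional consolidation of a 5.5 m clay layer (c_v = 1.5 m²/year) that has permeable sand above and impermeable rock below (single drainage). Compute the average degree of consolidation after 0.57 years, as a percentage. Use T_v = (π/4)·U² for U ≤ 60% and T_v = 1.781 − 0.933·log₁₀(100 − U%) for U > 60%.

U ≈ 19 %

Drainage path length: H_d = H = 5.5 m (single drainage).
T_v = c_v·t/H_d² = 1.5×0.57/5.5² = 0.028264.
T_v = 0.028264 corresponds to the U ≤ 60% branch:
U = √(4T_v/π) = 0.1897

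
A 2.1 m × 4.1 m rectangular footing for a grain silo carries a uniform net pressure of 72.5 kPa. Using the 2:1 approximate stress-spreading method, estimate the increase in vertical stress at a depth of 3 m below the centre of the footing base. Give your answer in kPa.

Δσ_z ≈ 17.2 kPa

By the 2:1 method the load spreads at 1 horizontal : 2 vertical, so at depth z the loaded area has grown by z in each plan dimension:
Δσ = qBL/((B+z)(L+z)) = 72.5×2.1×4.1/((2.1+3)(4.1+3)) = 17.239 kPa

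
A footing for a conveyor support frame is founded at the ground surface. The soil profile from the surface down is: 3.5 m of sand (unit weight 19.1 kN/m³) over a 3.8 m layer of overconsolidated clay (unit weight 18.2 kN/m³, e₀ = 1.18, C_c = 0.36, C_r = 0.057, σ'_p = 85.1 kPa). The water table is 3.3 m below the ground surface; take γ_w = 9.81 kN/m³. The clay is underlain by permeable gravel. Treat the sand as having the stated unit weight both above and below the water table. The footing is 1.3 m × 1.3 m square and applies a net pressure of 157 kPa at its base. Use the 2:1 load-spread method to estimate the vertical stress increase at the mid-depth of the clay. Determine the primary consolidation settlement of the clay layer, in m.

S_c ≈ 0.00742 m

Mid-depth of clay below the ground surface: z = 3.5 + 3.8/2 = 5.4 m.
Total vertical stress at mid-clay: σ_v = 19.1×3.5 + 18.2×1.9 = 101.43 kPa.
Pore pressure: u = 9.81×(5.4 − 3.3) = 20.601 kPa.
Initial effective stress: σ'_0 = σ_v − u = 101.43 − 20.601 = 80.829 kPa.
Stress increase at mid-clay by the 2:1 spreading method:
Δσ = qBL/((B+z)(L+z)) = 157×1.3×1.3/((1.3+5.4)(1.3+5.4)) = 5.9107 kPa
Final effective stress: σ'_f = 80.829 + 5.9107 = 86.74 kPa.
σ'_f = 86.74 > σ'_p = 85.1 kPa, so the stress path crosses the preconsolidation pressure — recompression up to σ'_p, then virgin compression beyond:
S_c = H/(1+e₀)·[C_r·log₁₀(σ'_p/σ'_0) + C_c·log₁₀(σ'_f/σ'_p)]
    = 3.8/2.18 × [0.057×log₁₀(85.1/80.829) + 0.36×log₁₀(86.74/85.1)]
    = 1.7431 × [0.0012747 + 0.0029843] = 0.007424 m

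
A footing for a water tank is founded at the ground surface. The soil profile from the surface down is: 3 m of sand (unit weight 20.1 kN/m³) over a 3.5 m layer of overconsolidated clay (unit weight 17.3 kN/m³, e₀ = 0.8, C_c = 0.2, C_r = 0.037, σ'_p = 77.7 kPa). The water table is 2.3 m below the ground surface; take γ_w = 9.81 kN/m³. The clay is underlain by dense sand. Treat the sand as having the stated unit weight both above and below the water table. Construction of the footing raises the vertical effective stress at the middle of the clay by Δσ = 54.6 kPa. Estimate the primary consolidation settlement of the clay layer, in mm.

S_c ≈ 79.8 mm

Mid-depth of clay below the ground surface: z = 3 + 3.5/2 = 4.75 m.
Total vertical stress at mid-clay: σ_v = 20.1×3 + 17.3×1.75 = 90.575 kPa.
Pore pressure: u = 9.81×(4.75 − 2.3) = 24.035 kPa.
Initial effective stress: σ'_0 = σ_v − u = 90.575 − 24.035 = 66.54 kPa.
Final effective stress: σ'_f = 66.54 + 54.6 = 121.14 kPa.
σ'_f = 121.14 > σ'_p = 77.7 kPa, so the stress path crosses the preconsolidation pressure — recompression up to σ'_p, then virgin compression beyond:
S_c = H/(1+e₀)·[C_r·log₁₀(σ'_p/σ'_0) + C_c·log₁₀(σ'_f/σ'_p)]
    = 3.5/1.8 × [0.037×log₁₀(77.7/66.54) + 0.2×log₁₀(121.14/77.7)]
    = 1.9444 × [0.0024915 + 0.038573] = 0.07985 m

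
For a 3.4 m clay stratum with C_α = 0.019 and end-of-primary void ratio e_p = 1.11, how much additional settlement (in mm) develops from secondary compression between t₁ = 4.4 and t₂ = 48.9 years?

Secondary compression: S_s = C_α·H/(1+e_p)·log₁₀(t₂/t₁)
S_s = 0.019×3.4/(1+1.11)×log₁₀(48.9/4.4)
    = 0.03062 × 1.046 = 0.03202 m

S_s ≈ 32 mm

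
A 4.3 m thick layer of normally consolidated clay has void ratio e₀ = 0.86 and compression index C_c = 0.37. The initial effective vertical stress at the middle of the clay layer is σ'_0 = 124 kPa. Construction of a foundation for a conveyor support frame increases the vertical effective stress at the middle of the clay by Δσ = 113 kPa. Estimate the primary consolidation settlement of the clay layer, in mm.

S_c ≈ 241 mm

Final effective stress: σ'_f = σ'_0 + Δσ = 124 + 113 = 237 kPa.
Normally consolidated clay, so the full stress increment lies on the virgin compression line:
S_c = C_c·H/(1+e₀)·log₁₀(σ'_f/σ'_0) = 0.37×4.3/(1+0.86)×log₁₀(237/124)
    = 0.85538 × 0.28133 = 0.2406 m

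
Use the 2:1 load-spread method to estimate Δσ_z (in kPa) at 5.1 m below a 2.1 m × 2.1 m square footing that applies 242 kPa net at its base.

Δσ_z ≈ 20.6 kPa

By the 2:1 method the load spreads at 1 horizontal : 2 vertical, so at depth z the loaded area has grown by z in each plan dimension:
Δσ = qBL/((B+z)(L+z)) = 242×2.1×2.1/((2.1+5.1)(2.1+5.1)) = 20.587 kPa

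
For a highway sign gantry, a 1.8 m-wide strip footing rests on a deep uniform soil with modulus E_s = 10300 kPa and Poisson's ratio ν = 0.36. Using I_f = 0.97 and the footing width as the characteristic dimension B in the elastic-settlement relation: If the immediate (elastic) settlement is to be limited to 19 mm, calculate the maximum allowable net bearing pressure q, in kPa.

q ≈ 129 kPa

S_e = q·B·(1−ν²)/E_s · I_f  ⇒  q = S_e·E_s / (B·(1−ν²)·I_f).
q = 0.019 × 10300 / (1.8 × 0.8704 × 0.97) = 128.8 kPa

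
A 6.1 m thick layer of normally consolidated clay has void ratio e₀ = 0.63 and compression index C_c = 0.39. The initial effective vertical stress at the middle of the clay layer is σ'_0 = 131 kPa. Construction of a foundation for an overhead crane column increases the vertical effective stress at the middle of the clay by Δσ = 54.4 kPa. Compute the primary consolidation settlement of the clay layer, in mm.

Final effective stress: σ'_f = σ'_0 + Δσ = 131 + 54.4 = 185.4 kPa.
Normally consolidated clay, so the full stress increment lies on the virgin compression line:
S_c = C_c·H/(1+e₀)·log₁₀(σ'_f/σ'_0) = 0.39×6.1/(1+0.63)×log₁₀(185.4/131)
    = 1.4595 × 0.15084 = 0.2202 m

S_c ≈ 220 mm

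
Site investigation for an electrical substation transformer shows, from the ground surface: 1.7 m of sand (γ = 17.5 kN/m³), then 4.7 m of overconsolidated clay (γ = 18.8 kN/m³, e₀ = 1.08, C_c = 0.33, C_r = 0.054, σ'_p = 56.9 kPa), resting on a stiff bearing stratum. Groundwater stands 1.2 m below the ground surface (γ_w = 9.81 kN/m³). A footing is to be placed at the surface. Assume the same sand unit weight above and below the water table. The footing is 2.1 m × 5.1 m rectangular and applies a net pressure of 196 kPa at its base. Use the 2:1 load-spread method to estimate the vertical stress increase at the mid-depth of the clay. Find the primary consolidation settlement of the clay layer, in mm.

S_c ≈ 135 mm

Mid-depth of clay below the ground surface: z = 1.7 + 4.7/2 = 4.05 m.
Total vertical stress at mid-clay: σ_v = 17.5×1.7 + 18.8×2.35 = 73.93 kPa.
Pore pressure: u = 9.81×(4.05 − 1.2) = 27.959 kPa.
Initial effective stress: σ'_0 = σ_v − u = 73.93 − 27.959 = 45.971 kPa.
Stress increase at mid-clay by the 2:1 spreading method:
Δσ = qBL/((B+z)(L+z)) = 196×2.1×5.1/((2.1+4.05)(5.1+4.05)) = 37.303 kPa
Final effective stress: σ'_f = 45.971 + 37.303 = 83.274 kPa.
σ'_f = 83.274 > σ'_p = 56.9 kPa, so the stress path crosses the preconsolidation pressure — recompression up to σ'_p, then virgin compression beyond:
S_c = H/(1+e₀)·[C_r·log₁₀(σ'_p/σ'_0) + C_c·log₁₀(σ'_f/σ'_p)]
    = 4.7/2.08 × [0.054×log₁₀(56.9/45.971) + 0.33×log₁₀(83.274/56.9)]
    = 2.2596 × [0.0050019 + 0.054581] = 0.1346 m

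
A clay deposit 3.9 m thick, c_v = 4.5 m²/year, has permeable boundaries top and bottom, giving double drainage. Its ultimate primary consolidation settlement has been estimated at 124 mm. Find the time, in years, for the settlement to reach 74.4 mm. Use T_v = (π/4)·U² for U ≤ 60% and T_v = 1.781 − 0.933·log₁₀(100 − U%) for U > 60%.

t ≈ 0.242 years

Drainage path length: H_d = H/2 = 1.95 m (double drainage).
U = S(t)/S_ult = 74.4/124 = 0.6.
U > 60%: T_v = 1.781 − 0.933·log₁₀(100 − 60) = 0.28628.
t = T_v·H_d²/c_v = 0.28628×1.95²/4.5 = 0.2419 years.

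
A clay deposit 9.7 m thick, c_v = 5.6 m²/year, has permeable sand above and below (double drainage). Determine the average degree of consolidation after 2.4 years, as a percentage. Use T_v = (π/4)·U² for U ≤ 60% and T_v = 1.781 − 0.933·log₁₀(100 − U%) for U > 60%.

Drainage path length: H_d = H/2 = 4.85 m (double drainage).
T_v = c_v·t/H_d² = 5.6×2.4/4.85² = 0.57137.
T_v = 0.57137 corresponds to the U > 60% branch:
U = 1 − 10^((1.781 − T_v)/0.933)/100 = 0.8021

U ≈ 80.2 %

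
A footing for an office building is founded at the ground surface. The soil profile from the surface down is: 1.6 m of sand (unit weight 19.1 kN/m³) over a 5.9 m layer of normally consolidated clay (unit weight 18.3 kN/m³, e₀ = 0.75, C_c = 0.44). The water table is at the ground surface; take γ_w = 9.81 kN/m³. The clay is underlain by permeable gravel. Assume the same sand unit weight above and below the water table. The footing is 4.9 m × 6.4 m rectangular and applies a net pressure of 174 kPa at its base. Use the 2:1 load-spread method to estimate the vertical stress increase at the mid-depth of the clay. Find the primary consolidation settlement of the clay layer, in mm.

Mid-depth of clay below the ground surface: z = 1.6 + 5.9/2 = 4.55 m.
Total vertical stress at mid-clay: σ_v = 19.1×1.6 + 18.3×2.95 = 84.545 kPa.
Pore pressure: u = 9.81×(4.55 − 0) = 44.636 kPa.
Initial effective stress: σ'_0 = σ_v − u = 84.545 − 44.636 = 39.909 kPa.
Stress increase at mid-clay by the 2:1 spreading method:
Δσ = qBL/((B+z)(L+z)) = 174×4.9×6.4/((4.9+4.55)(6.4+4.55)) = 52.733 kPa
Final effective stress: σ'_f = σ'_0 + Δσ = 39.909 + 52.733 = 92.642 kPa.
Normally consolidated clay, so the full stress increment lies on the virgin compression line:
S_c = C_c·H/(1+e₀)·log₁₀(σ'_f/σ'_0) = 0.44×5.9/(1+0.75)×log₁₀(92.642/39.909)
    = 1.4834 × 0.36574 = 0.5425 m

S_c ≈ 543 mm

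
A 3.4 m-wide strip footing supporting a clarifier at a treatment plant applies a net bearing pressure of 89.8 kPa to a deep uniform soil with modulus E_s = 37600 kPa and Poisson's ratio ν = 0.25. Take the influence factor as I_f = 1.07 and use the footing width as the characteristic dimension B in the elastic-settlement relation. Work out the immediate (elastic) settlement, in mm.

Immediate (elastic) settlement: S_e = q·B·(1−ν²)/E_s · I_f.
S_e = 89.8 × 3.4 × (1 − 0.25²) / 37600 × 1.07
    = 89.8 × 3.4 × 0.9375 / 37600 × 1.07
    = 0.008146 m = 8.146 mm

S_e ≈ 8.15 mm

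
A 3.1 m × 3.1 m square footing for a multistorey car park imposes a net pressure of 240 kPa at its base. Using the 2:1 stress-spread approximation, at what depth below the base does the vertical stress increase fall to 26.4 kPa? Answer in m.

2:1 spreading — at depth z the loaded area has grown by z in each plan dimension:
qB²/(B+z)² = Δσ_z ⇒ z = B(√(q/Δσ_z) − 1) = 3.1×(√(240/26.4) − 1) = 6.247 m

z ≈ 6.25 m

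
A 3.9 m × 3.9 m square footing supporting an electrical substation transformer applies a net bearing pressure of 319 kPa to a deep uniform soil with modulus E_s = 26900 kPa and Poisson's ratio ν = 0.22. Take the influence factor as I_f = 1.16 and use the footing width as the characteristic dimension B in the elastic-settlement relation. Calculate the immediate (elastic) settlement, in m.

Immediate (elastic) settlement: S_e = q·B·(1−ν²)/E_s · I_f.
S_e = 319 × 3.9 × (1 − 0.22²) / 26900 × 1.16
    = 319 × 3.9 × 0.9516 / 26900 × 1.16
    = 0.05105 m

S_e ≈ 0.0511 m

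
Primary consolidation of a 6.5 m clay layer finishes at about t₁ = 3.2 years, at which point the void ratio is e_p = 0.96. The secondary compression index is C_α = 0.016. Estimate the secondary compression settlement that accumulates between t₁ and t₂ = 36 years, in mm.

S_s ≈ 55.8 mm

Secondary compression: S_s = C_α·H/(1+e_p)·log₁₀(t₂/t₁)
S_s = 0.016×6.5/(1+0.96)×log₁₀(36/3.2)
    = 0.05306 × 1.051 = 0.05578 m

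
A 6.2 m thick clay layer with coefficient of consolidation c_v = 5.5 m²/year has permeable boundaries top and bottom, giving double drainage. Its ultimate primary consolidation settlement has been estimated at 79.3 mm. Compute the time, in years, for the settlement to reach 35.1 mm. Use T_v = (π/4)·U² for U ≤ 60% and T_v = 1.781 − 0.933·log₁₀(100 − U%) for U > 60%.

t ≈ 0.269 years

Drainage path length: H_d = H/2 = 3.1 m (double drainage).
U = S(t)/S_ult = 35.1/79.3 = 0.4426.
U ≤ 60%: T_v = (π/4)·U² = (π/4)×0.44262² = 0.15387.
t = T_v·H_d²/c_v = 0.15387×3.1²/5.5 = 0.2689 years.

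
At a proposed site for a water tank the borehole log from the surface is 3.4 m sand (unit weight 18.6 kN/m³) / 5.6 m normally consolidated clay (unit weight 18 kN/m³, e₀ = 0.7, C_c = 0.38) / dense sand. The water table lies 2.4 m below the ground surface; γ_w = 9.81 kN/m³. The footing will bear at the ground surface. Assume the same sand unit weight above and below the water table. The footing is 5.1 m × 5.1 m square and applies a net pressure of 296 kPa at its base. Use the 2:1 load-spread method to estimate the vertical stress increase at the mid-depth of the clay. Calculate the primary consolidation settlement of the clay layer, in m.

S_c ≈ 0.316 m

Mid-depth of clay below the ground surface: z = 3.4 + 5.6/2 = 6.2 m.
Total vertical stress at mid-clay: σ_v = 18.6×3.4 + 18×2.8 = 113.64 kPa.
Pore pressure: u = 9.81×(6.2 − 2.4) = 37.278 kPa.
Initial effective stress: σ'_0 = σ_v − u = 113.64 − 37.278 = 76.362 kPa.
Stress increase at mid-clay by the 2:1 spreading method:
Δσ = qBL/((B+z)(L+z)) = 296×5.1×5.1/((5.1+6.2)(5.1+6.2)) = 60.294 kPa
Final effective stress: σ'_f = σ'_0 + Δσ = 76.362 + 60.294 = 136.66 kPa.
Normally consolidated clay, so the full stress increment lies on the virgin compression line:
S_c = C_c·H/(1+e₀)·log₁₀(σ'_f/σ'_0) = 0.38×5.6/(1+0.7)×log₁₀(136.66/76.362)
    = 1.2518 × 0.25276 = 0.3164 m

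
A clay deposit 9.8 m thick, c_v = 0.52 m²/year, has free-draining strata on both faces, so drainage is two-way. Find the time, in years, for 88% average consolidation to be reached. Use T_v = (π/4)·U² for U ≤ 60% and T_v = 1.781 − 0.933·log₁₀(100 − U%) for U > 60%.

Drainage path length: H_d = H/2 = 4.9 m (double drainage).
U > 60%: T_v = 1.781 − 0.933·log₁₀(100 − 88) = 0.77412.
t = T_v·H_d²/c_v = 0.77412×4.9²/0.52 = 35.74 years.

t ≈ 35.7 years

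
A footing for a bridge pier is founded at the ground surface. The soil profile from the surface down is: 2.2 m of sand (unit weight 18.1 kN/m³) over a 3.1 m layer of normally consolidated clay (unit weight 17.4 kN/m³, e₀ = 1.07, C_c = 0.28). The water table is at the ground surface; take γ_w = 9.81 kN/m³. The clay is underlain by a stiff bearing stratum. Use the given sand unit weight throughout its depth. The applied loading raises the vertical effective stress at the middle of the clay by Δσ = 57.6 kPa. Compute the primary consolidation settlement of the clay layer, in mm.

Mid-depth of clay below the ground surface: z = 2.2 + 3.1/2 = 3.75 m.
Total vertical stress at mid-clay: σ_v = 18.1×2.2 + 17.4×1.55 = 66.79 kPa.
Pore pressure: u = 9.81×(3.75 − 0) = 36.788 kPa.
Initial effective stress: σ'_0 = σ_v − u = 66.79 − 36.788 = 30.002 kPa.
Final effective stress: σ'_f = σ'_0 + Δσ = 30.002 + 57.6 = 87.602 kPa.
Normally consolidated clay, so the full stress increment lies on the virgin compression line:
S_c = C_c·H/(1+e₀)·log₁₀(σ'_f/σ'_0) = 0.28×3.1/(1+1.07)×log₁₀(87.602/30.002)
    = 0.41932 × 0.46536 = 0.1951 m

S_c ≈ 195 mm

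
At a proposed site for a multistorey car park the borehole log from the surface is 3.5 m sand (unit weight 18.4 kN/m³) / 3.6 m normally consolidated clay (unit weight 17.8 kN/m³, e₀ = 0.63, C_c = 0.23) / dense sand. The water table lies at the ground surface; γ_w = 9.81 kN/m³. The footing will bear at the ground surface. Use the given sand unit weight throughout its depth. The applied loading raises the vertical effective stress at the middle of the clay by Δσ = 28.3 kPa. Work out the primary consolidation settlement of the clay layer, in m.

Mid-depth of clay below the ground surface: z = 3.5 + 3.6/2 = 5.3 m.
Total vertical stress at mid-clay: σ_v = 18.4×3.5 + 17.8×1.8 = 96.44 kPa.
Pore pressure: u = 9.81×(5.3 − 0) = 51.993 kPa.
Initial effective stress: σ'_0 = σ_v − u = 96.44 − 51.993 = 44.447 kPa.
Final effective stress: σ'_f = σ'_0 + Δσ = 44.447 + 28.3 = 72.747 kPa.
Normally consolidated clay, so the full stress increment lies on the virgin compression line:
S_c = C_c·H/(1+e₀)·log₁₀(σ'_f/σ'_0) = 0.23×3.6/(1+0.63)×log₁₀(72.747/44.447)
    = 0.50798 × 0.21397 = 0.1087 m

S_c ≈ 0.109 m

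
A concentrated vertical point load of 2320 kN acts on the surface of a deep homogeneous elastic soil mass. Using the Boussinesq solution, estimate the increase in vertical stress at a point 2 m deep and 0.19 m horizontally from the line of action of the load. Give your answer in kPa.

Boussinesq vertical stress below a point load on an elastic half-space:
Δσ_z = 3P/(2πz²) · [1 + (r/z)²]^(−5/2)
r/z = 0.19/2 = 0.095; [1+(r/z)²]^(−5/2) = 0.97779.
Δσ_z = 3×2320/(2π×2²) × 0.97779 = 276.93 × 0.97779 = 270.8 kPa

Δσ_z ≈ 271 kPa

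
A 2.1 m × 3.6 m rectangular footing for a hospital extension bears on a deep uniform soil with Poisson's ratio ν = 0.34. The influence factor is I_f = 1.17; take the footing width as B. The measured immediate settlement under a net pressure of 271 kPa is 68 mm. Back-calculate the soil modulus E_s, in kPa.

S_e = q·B·(1−ν²)/E_s · I_f  ⇒  E_s = q·B·(1−ν²)·I_f / S_e.
E_s = 271 × 2.1 × 0.8844 × 1.17 / 0.068 = 8660 kPa

E_s ≈ 8660 kPa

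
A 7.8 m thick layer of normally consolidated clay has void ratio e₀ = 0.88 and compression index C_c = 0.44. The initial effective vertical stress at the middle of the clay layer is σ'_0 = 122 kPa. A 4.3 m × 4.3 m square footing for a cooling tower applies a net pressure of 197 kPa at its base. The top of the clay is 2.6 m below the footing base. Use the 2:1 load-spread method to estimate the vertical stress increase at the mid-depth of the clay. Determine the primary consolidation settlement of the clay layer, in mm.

S_c ≈ 181 mm

Mid-depth of clay below the footing base: z = 2.6 + 7.8/2 = 6.5 m.
Stress increase at mid-clay by the 2:1 spreading method:
Δσ = qBL/((B+z)(L+z)) = 197×4.3×4.3/((4.3+6.5)(4.3+6.5)) = 31.229 kPa
Final effective stress: σ'_f = σ'_0 + Δσ = 122 + 31.229 = 153.23 kPa.
Normally consolidated clay, so the full stress increment lies on the virgin compression line:
S_c = C_c·H/(1+e₀)·log₁₀(σ'_f/σ'_0) = 0.44×7.8/(1+0.88)×log₁₀(153.23/122)
    = 1.8255 × 0.098984 = 0.1807 m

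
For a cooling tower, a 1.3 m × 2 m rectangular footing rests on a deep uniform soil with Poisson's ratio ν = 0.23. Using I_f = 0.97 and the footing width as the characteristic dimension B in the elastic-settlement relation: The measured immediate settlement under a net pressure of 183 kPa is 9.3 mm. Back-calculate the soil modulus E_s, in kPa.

S_e = q·B·(1−ν²)/E_s · I_f  ⇒  E_s = q·B·(1−ν²)·I_f / S_e.
E_s = 183 × 1.3 × 0.9471 × 0.97 / 0.0093 = 23500 kPa

E_s ≈ 23500 kPa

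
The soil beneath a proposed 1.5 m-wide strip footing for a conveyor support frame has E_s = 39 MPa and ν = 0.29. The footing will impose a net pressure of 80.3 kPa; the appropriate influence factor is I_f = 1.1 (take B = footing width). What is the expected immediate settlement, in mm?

S_e ≈ 3.11 mm

Immediate (elastic) settlement: S_e = q·B·(1−ν²)/E_s · I_f.
E_s = 39 MPa = 39000 kPa.
S_e = 80.3 × 1.5 × (1 − 0.29²) / 39000 × 1.1
    = 80.3 × 1.5 × 0.9159 / 39000 × 1.1
    = 0.003112 m = 3.112 mm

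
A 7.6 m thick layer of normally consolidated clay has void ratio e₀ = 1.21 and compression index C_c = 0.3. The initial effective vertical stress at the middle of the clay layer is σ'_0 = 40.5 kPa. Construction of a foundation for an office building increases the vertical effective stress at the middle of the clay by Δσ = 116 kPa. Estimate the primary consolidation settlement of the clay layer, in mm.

S_c ≈ 606 mm

Final effective stress: σ'_f = σ'_0 + Δσ = 40.5 + 116 = 156.5 kPa.
Normally consolidated clay, so the full stress increment lies on the virgin compression line:
S_c = C_c·H/(1+e₀)·log₁₀(σ'_f/σ'_0) = 0.3×7.6/(1+1.21)×log₁₀(156.5/40.5)
    = 1.0317 × 0.58706 = 0.6057 m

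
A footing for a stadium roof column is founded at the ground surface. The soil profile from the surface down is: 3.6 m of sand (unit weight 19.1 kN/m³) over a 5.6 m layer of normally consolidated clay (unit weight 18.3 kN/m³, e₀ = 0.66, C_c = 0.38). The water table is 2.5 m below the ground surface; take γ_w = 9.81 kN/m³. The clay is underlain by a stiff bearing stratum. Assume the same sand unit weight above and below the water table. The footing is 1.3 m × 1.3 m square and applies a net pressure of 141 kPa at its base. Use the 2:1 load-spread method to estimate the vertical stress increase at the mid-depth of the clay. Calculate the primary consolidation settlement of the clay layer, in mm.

S_c ≈ 26.7 mm

Mid-depth of clay below the ground surface: z = 3.6 + 5.6/2 = 6.4 m.
Total vertical stress at mid-clay: σ_v = 19.1×3.6 + 18.3×2.8 = 120 kPa.
Pore pressure: u = 9.81×(6.4 − 2.5) = 38.259 kPa.
Initial effective stress: σ'_0 = σ_v − u = 120 − 38.259 = 81.741 kPa.
Stress increase at mid-clay by the 2:1 spreading method:
Δσ = qBL/((B+z)(L+z)) = 141×1.3×1.3/((1.3+6.4)(1.3+6.4)) = 4.0191 kPa
Final effective stress: σ'_f = σ'_0 + Δσ = 81.741 + 4.0191 = 85.76 kPa.
Normally consolidated clay, so the full stress increment lies on the virgin compression line:
S_c = C_c·H/(1+e₀)·log₁₀(σ'_f/σ'_0) = 0.38×5.6/(1+0.66)×log₁₀(85.76/81.741)
    = 1.2819 × 0.020845 = 0.02672 m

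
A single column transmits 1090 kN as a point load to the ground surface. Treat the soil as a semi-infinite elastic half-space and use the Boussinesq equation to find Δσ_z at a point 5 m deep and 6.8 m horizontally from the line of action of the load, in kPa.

Boussinesq vertical stress below a point load on an elastic half-space:
Δσ_z = 3P/(2πz²) · [1 + (r/z)²]^(−5/2)
r/z = 6.8/5 = 1.36; [1+(r/z)²]^(−5/2) = 0.072953.
Δσ_z = 3×1090/(2π×5²) × 0.072953 = 20.817 × 0.072953 = 1.519 kPa

Δσ_z ≈ 1.52 kPa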